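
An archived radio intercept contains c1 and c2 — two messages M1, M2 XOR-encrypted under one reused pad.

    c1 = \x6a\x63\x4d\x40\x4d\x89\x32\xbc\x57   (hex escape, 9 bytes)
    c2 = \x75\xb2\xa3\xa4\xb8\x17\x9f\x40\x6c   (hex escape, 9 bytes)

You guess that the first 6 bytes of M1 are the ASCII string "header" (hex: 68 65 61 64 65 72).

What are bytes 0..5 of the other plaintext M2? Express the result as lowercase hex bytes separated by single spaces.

First, c1 ⊕ c2 = (M1 ⊕ K) ⊕ (M2 ⊕ K) = M1 ⊕ M2, so the key drops out. Then M2 = (M1 ⊕ M2) ⊕ M1 over the first 6 bytes.
byte 0: (6a xor 75) xor 68 = 1f xor 68 = 77
byte 1: (63 xor b2) xor 65 = d1 xor 65 = b4
byte 2: (4d xor a3) xor 61 = ee xor 61 = 8f
byte 3: (40 xor a4) xor 64 = e4 xor 64 = 80
byte 4: (4d xor b8) xor 65 = f5 xor 65 = 90
byte 5: (89 xor 17) xor 72 = 9e xor 72 = ec

77 b4 8f 80 90 ec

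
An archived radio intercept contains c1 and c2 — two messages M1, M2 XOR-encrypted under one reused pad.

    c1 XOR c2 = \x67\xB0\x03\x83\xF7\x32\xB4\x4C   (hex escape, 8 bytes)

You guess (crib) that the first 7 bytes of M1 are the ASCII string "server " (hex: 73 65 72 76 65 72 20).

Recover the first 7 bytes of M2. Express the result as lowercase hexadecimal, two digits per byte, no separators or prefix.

Since c1 ⊕ c2 = M1 ⊕ M2, XORing with the guessed M1 bytes yields the corresponding M2 bytes: M2 = (c1 ⊕ c2) ⊕ M1.
67 XOR 73 = 14
b0 XOR 65 = d5
03 XOR 72 = 71
83 XOR 76 = f5
f7 XOR 65 = 92
32 XOR 72 = 40
b4 XOR 20 = 94

14d571f5924094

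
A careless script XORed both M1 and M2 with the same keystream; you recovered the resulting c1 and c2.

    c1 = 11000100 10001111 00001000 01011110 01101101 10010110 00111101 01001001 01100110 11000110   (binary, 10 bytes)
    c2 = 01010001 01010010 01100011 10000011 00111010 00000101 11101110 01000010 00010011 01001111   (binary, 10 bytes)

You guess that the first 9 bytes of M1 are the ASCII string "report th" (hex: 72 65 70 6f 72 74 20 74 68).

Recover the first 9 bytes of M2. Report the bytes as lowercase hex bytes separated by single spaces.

First, c1 ⊕ c2 = (M1 ⊕ K) ⊕ (M2 ⊕ K) = M1 ⊕ M2, so the key drops out. Then M2 = (M1 ⊕ M2) ⊕ M1 over the first 9 bytes.
byte 0: (c4 xor 51) xor 72 = 95 xor 72 = e7
byte 1: (8f xor 52) xor 65 = dd xor 65 = b8
byte 2: (08 xor 63) xor 70 = 6b xor 70 = 1b
byte 3: (5e xor 83) xor 6f = dd xor 6f = b2
byte 4: (6d xor 3a) xor 72 = 57 xor 72 = 25
byte 5: (96 xor 05) xor 74 = 93 xor 74 = e7
byte 6: (3d xor ee) xor 20 = d3 xor 20 = f3
byte 7: (49 xor 42) xor 74 = 0b xor 74 = 7f
byte 8: (66 xor 13) xor 68 = 75 xor 68 = 1d

e7 b8 1b b2 25 e7 f3 7f 1d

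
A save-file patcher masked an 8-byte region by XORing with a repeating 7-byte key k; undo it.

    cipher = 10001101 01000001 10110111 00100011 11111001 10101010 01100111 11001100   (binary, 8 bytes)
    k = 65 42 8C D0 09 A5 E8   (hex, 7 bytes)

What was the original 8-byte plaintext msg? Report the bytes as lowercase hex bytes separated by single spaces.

e8 03 3b f3 f0 0f 8f a9

The 7-byte key repeats, so the effective keystream is 65 42 8c d0 09 a5 e8 65.
byte 0: 8d ⊕ 65 = e8
byte 1: 41 ⊕ 42 = 03
byte 2: b7 ⊕ 8c = 3b
byte 3: 23 ⊕ d0 = f3
byte 4: f9 ⊕ 09 = f0
byte 5: aa ⊕ a5 = 0f
byte 6: 67 ⊕ e8 = 8f
byte 7: cc ⊕ 65 = a9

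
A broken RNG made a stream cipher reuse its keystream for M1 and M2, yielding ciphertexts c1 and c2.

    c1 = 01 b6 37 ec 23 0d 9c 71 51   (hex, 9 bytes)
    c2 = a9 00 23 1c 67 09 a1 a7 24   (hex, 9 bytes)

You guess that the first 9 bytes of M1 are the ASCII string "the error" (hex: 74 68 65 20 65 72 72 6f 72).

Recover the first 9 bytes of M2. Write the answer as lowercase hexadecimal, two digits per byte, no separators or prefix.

First, c1 ⊕ c2 = (M1 ⊕ K) ⊕ (M2 ⊕ K) = M1 ⊕ M2, so the key drops out. Then M2 = (M1 ⊕ M2) ⊕ M1 over the first 9 bytes.
byte 0: (01 xor a9) xor 74 = a8 xor 74 = dc
byte 1: (b6 xor 00) xor 68 = b6 xor 68 = de
byte 2: (37 xor 23) xor 65 = 14 xor 65 = 71
byte 3: (ec xor 1c) xor 20 = f0 xor 20 = d0
byte 4: (23 xor 67) xor 65 = 44 xor 65 = 21
byte 5: (0d xor 09) xor 72 = 04 xor 72 = 76
byte 6: (9c xor a1) xor 72 = 3d xor 72 = 4f
byte 7: (71 xor a7) xor 6f = d6 xor 6f = b9
byte 8: (51 xor 24) xor 72 = 75 xor 72 = 07

dcde71d021764fb907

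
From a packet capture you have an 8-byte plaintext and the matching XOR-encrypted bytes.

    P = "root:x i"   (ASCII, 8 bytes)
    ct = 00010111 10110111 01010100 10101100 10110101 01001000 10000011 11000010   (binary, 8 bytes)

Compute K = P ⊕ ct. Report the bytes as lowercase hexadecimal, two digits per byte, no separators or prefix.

Since ct = P ⊕ K, XORing both sides with P gives K = P ⊕ ct.
01110010 ^ 00010111 = 01100101
01101111 ^ 10110111 = 11011000
01101111 ^ 01010100 = 00111011
01110100 ^ 10101100 = 11011000
00111010 ^ 10110101 = 10001111
01111000 ^ 01001000 = 00110000
00100000 ^ 10000011 = 10100011
01101001 ^ 11000010 = 10101011

65d83bd88f30a3ab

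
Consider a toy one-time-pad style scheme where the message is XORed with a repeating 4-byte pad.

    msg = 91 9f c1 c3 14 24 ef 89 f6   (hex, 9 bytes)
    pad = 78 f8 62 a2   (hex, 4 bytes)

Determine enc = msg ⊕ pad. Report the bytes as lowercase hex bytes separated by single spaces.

The 4-byte key repeats, so the effective keystream is 78 f8 62 a2 78 f8 62 a2 78.
byte 0: 145 xor 120 = 233
byte 1: 159 xor 248 = 103
byte 2: 193 xor  98 = 163
byte 3: 195 xor 162 =  97
byte 4:  20 xor 120 = 108
byte 5:  36 xor 248 = 220
byte 6: 239 xor  98 = 141
byte 7: 137 xor 162 =  43
byte 8: 246 xor 120 = 142

e9 67 a3 61 6c dc 8d 2b 8e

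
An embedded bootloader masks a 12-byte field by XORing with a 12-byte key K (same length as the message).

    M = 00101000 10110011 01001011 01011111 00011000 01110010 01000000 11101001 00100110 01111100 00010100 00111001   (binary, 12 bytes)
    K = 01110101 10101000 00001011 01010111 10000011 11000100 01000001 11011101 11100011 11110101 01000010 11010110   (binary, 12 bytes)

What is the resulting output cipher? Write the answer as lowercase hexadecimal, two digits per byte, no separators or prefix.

byte 0: 00101000 ⊕ 01110101 = 01011101
byte 1: 10110011 ⊕ 10101000 = 00011011
byte 2: 01001011 ⊕ 00001011 = 01000000
byte 3: 01011111 ⊕ 01010111 = 00001000
byte 4: 00011000 ⊕ 10000011 = 10011011
byte 5: 01110010 ⊕ 11000100 = 10110110
byte 6: 01000000 ⊕ 01000001 = 00000001
byte 7: 11101001 ⊕ 11011101 = 00110100
byte 8: 00100110 ⊕ 11100011 = 11000101
byte 9: 01111100 ⊕ 11110101 = 10001001
byte 10: 00010100 ⊕ 01000010 = 01010110
byte 11: 00111001 ⊕ 11010110 = 11101111

5d1b40089bb60134c58956ef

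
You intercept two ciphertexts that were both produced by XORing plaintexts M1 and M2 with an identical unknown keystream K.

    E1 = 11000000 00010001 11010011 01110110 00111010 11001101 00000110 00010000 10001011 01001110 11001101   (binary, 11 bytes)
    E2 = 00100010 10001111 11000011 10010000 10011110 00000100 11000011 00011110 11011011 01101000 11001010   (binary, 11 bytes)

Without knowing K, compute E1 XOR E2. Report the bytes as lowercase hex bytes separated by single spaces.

E1 ⊕ E2 = (M1 ⊕ K) ⊕ (M2 ⊕ K) = M1 ⊕ M2 — the shared key cancels under XOR.
c0 ⊕ 22 = e2
11 ⊕ 8f = 9e
d3 ⊕ c3 = 10
76 ⊕ 90 = e6
3a ⊕ 9e = a4
cd ⊕ 04 = c9
06 ⊕ c3 = c5
10 ⊕ 1e = 0e
8b ⊕ db = 50
4e ⊕ 68 = 26
cd ⊕ ca = 07

e2 9e 10 e6 a4 c9 c5 0e 50 26 07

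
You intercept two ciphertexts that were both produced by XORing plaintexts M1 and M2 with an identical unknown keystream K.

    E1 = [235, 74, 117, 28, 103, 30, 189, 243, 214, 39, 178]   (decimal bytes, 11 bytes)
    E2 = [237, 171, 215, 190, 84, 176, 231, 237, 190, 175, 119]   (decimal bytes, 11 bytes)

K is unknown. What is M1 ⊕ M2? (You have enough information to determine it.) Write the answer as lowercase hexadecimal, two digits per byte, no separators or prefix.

06e1a2a233ae5a1e6888c5

E1 ⊕ E2 = (M1 ⊕ K) ⊕ (M2 ⊕ K) = M1 ⊕ M2 — the shared key cancels under XOR.
eb xor ed = 06
4a xor ab = e1
75 xor d7 = a2
1c xor be = a2
67 xor 54 = 33
1e xor b0 = ae
bd xor e7 = 5a
f3 xor ed = 1e
d6 xor be = 68
27 xor af = 88
b2 xor 77 = c5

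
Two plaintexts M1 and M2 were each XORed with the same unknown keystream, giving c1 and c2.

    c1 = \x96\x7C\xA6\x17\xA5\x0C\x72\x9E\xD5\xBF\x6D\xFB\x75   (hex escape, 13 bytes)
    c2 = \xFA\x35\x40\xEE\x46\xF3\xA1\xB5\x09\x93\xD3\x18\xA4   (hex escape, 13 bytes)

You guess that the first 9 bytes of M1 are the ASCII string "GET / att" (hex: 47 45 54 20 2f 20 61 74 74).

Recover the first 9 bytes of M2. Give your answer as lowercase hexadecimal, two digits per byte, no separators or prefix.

First, c1 ⊕ c2 = (M1 ⊕ K) ⊕ (M2 ⊕ K) = M1 ⊕ M2, so the key drops out. Then M2 = (M1 ⊕ M2) ⊕ M1 over the first 9 bytes.
byte 0: (96 xor fa) xor 47 = 6c xor 47 = 2b
byte 1: (7c xor 35) xor 45 = 49 xor 45 = 0c
byte 2: (a6 xor 40) xor 54 = e6 xor 54 = b2
byte 3: (17 xor ee) xor 20 = f9 xor 20 = d9
byte 4: (a5 xor 46) xor 2f = e3 xor 2f = cc
byte 5: (0c xor f3) xor 20 = ff xor 20 = df
byte 6: (72 xor a1) xor 61 = d3 xor 61 = b2
byte 7: (9e xor b5) xor 74 = 2b xor 74 = 5f
byte 8: (d5 xor 09) xor 74 = dc xor 74 = a8

2b0cb2d9ccdfb25fa8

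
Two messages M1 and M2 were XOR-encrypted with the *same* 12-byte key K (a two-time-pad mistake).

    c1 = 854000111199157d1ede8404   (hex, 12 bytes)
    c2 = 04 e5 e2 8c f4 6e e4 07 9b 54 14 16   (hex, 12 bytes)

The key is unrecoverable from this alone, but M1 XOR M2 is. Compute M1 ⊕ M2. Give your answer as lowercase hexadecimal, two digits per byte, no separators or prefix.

81a5e29de5f7f17a858a9012

c1 ⊕ c2 = (M1 ⊕ K) ⊕ (M2 ⊕ K) = M1 ⊕ M2 — the shared key cancels under XOR.
85 ^ 04 = 81
40 ^ e5 = a5
00 ^ e2 = e2
11 ^ 8c = 9d
11 ^ f4 = e5
99 ^ 6e = f7
15 ^ e4 = f1
7d ^ 07 = 7a
1e ^ 9b = 85
de ^ 54 = 8a
84 ^ 14 = 90
04 ^ 16 = 12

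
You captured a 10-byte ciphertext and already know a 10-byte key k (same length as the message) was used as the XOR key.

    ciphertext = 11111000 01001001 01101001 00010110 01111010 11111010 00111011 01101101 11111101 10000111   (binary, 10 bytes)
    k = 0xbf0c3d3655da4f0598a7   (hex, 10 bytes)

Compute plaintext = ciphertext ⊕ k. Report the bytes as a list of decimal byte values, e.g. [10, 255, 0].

[71, 69, 84, 32, 47, 32, 116, 104, 101, 32]

byte 0: f8 ^ bf = 47
byte 1: 49 ^ 0c = 45
byte 2: 69 ^ 3d = 54
byte 3: 16 ^ 36 = 20
byte 4: 7a ^ 55 = 2f
byte 5: fa ^ da = 20
byte 6: 3b ^ 4f = 74
byte 7: 6d ^ 05 = 68
byte 8: fd ^ 98 = 65
byte 9: 87 ^ a7 = 20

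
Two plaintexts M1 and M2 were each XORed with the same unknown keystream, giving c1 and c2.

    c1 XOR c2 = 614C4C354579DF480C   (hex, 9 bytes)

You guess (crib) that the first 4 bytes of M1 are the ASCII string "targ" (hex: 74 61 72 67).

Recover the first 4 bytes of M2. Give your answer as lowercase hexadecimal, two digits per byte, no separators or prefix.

Since c1 ⊕ c2 = M1 ⊕ M2, XORing with the guessed M1 bytes yields the corresponding M2 bytes: M2 = (c1 ⊕ c2) ⊕ M1.
61 ^ 74 = 15
4c ^ 61 = 2d
4c ^ 72 = 3e
35 ^ 67 = 52

152d3e52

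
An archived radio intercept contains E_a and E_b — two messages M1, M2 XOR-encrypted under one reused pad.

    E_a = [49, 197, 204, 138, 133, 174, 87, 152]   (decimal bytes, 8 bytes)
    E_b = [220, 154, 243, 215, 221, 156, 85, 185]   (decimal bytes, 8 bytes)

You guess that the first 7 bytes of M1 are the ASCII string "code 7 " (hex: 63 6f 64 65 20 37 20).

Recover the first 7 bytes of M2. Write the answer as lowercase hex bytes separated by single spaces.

First, E_a ⊕ E_b = (M1 ⊕ K) ⊕ (M2 ⊕ K) = M1 ⊕ M2, so the key drops out. Then M2 = (M1 ⊕ M2) ⊕ M1 over the first 7 bytes.
byte 0: (31 ^ dc) ^ 63 = ed ^ 63 = 8e
byte 1: (c5 ^ 9a) ^ 6f = 5f ^ 6f = 30
byte 2: (cc ^ f3) ^ 64 = 3f ^ 64 = 5b
byte 3: (8a ^ d7) ^ 65 = 5d ^ 65 = 38
byte 4: (85 ^ dd) ^ 20 = 58 ^ 20 = 78
byte 5: (ae ^ 9c) ^ 37 = 32 ^ 37 = 05
byte 6: (57 ^ 55) ^ 20 = 02 ^ 20 = 22

8e 30 5b 38 78 05 22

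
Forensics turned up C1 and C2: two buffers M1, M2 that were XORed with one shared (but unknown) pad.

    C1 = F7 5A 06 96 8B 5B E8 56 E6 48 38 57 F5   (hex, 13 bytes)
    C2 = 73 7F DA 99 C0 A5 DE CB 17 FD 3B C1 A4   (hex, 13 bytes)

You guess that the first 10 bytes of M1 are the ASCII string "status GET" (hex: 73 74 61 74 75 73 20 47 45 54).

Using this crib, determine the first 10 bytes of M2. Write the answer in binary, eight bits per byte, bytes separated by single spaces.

11110111 01010001 10111101 01111011 00111110 10001101 00010110 11011010 10110100 11100001

First, C1 ⊕ C2 = (M1 ⊕ K) ⊕ (M2 ⊕ K) = M1 ⊕ M2, so the key drops out. Then M2 = (M1 ⊕ M2) ⊕ M1 over the first 10 bytes.
byte 0: (f7 XOR 73) XOR 73 = 84 XOR 73 = f7
byte 1: (5a XOR 7f) XOR 74 = 25 XOR 74 = 51
byte 2: (06 XOR da) XOR 61 = dc XOR 61 = bd
byte 3: (96 XOR 99) XOR 74 = 0f XOR 74 = 7b
byte 4: (8b XOR c0) XOR 75 = 4b XOR 75 = 3e
byte 5: (5b XOR a5) XOR 73 = fe XOR 73 = 8d
byte 6: (e8 XOR de) XOR 20 = 36 XOR 20 = 16
byte 7: (56 XOR cb) XOR 47 = 9d XOR 47 = da
byte 8: (e6 XOR 17) XOR 45 = f1 XOR 45 = b4
byte 9: (48 XOR fd) XOR 54 = b5 XOR 54 = e1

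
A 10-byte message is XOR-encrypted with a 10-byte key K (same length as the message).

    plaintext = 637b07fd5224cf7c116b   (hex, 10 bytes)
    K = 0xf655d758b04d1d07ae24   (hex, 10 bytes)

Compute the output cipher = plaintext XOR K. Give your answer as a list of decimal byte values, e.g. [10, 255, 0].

[149, 46, 208, 165, 226, 105, 210, 123, 191, 79]

XOR is its own inverse, so applying the key byte-wise gives the result directly.
 99 ⊕ 246 = 149
123 ⊕  85 =  46
  7 ⊕ 215 = 208
253 ⊕  88 = 165
 82 ⊕ 176 = 226
 36 ⊕  77 = 105
207 ⊕  29 = 210
124 ⊕   7 = 123
 17 ⊕ 174 = 191
107 ⊕  36 =  79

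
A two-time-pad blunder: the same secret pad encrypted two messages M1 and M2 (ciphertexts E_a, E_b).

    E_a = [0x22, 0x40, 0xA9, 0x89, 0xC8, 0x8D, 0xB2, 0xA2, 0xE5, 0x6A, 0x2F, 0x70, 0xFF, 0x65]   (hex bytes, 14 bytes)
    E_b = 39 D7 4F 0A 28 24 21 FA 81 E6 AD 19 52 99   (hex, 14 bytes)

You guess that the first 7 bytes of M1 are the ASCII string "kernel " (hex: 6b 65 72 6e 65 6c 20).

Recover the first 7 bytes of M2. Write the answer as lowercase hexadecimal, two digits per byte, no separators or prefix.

70f294ed85c5b3

First, E_a ⊕ E_b = (M1 ⊕ K) ⊕ (M2 ⊕ K) = M1 ⊕ M2, so the key drops out. Then M2 = (M1 ⊕ M2) ⊕ M1 over the first 7 bytes.
byte 0: (22 xor 39) xor 6b = 1b xor 6b = 70
byte 1: (40 xor d7) xor 65 = 97 xor 65 = f2
byte 2: (a9 xor 4f) xor 72 = e6 xor 72 = 94
byte 3: (89 xor 0a) xor 6e = 83 xor 6e = ed
byte 4: (c8 xor 28) xor 65 = e0 xor 65 = 85
byte 5: (8d xor 24) xor 6c = a9 xor 6c = c5
byte 6: (b2 xor 21) xor 20 = 93 xor 20 = b3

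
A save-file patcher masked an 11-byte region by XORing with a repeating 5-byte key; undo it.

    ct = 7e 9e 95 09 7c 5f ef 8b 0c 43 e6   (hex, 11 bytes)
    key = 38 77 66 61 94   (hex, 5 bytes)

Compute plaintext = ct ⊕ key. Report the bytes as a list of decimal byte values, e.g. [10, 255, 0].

[70, 233, 243, 104, 232, 103, 152, 237, 109, 215, 222]

The 5-byte key repeats, so the effective keystream is 38 77 66 61 94 38 77 66 61 94 38.
byte 0: 01111110 XOR 00111000 = 01000110
byte 1: 10011110 XOR 01110111 = 11101001
byte 2: 10010101 XOR 01100110 = 11110011
byte 3: 00001001 XOR 01100001 = 01101000
byte 4: 01111100 XOR 10010100 = 11101000
byte 5: 01011111 XOR 00111000 = 01100111
byte 6: 11101111 XOR 01110111 = 10011000
byte 7: 10001011 XOR 01100110 = 11101101
byte 8: 00001100 XOR 01100001 = 01101101
byte 9: 01000011 XOR 10010100 = 11010111
byte 10: 11100110 XOR 00111000 = 11011110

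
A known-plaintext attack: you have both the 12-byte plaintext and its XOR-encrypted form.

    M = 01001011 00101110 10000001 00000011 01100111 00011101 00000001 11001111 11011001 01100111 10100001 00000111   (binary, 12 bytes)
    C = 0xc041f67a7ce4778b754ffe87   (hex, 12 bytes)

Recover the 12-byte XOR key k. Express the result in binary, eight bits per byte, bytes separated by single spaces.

Since C = M ⊕ k, XORing both sides with M gives k = M ⊕ C.
4b XOR c0 = 8b
2e XOR 41 = 6f
81 XOR f6 = 77
03 XOR 7a = 79
67 XOR 7c = 1b
1d XOR e4 = f9
01 XOR 77 = 76
cf XOR 8b = 44
d9 XOR 75 = ac
67 XOR 4f = 28
a1 XOR fe = 5f
07 XOR 87 = 80

10001011 01101111 01110111 01111001 00011011 11111001 01110110 01000100 10101100 00101000 01011111 10000000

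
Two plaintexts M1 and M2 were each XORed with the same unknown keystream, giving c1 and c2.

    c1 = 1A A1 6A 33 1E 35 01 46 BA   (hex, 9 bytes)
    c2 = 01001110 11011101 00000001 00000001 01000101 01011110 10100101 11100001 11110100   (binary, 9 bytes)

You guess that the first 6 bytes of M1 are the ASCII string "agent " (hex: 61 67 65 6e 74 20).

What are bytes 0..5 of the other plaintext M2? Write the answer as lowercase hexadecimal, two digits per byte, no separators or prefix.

351b0e5c2f4b

First, c1 ⊕ c2 = (M1 ⊕ K) ⊕ (M2 ⊕ K) = M1 ⊕ M2, so the key drops out. Then M2 = (M1 ⊕ M2) ⊕ M1 over the first 6 bytes.
byte 0: (1a xor 4e) xor 61 = 54 xor 61 = 35
byte 1: (a1 xor dd) xor 67 = 7c xor 67 = 1b
byte 2: (6a xor 01) xor 65 = 6b xor 65 = 0e
byte 3: (33 xor 01) xor 6e = 32 xor 6e = 5c
byte 4: (1e xor 45) xor 74 = 5b xor 74 = 2f
byte 5: (35 xor 5e) xor 20 = 6b xor 20 = 4b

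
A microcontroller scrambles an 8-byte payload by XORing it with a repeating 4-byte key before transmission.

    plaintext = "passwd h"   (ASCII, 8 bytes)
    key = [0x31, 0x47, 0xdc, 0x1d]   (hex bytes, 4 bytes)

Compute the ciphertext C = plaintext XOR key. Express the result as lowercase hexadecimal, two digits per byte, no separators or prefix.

4126af6e4623fc75

The 4-byte key repeats, so the effective keystream is 31 47 dc 1d 31 47 dc 1d.
byte 0: 01110000 ⊕ 00110001 = 01000001
byte 1: 01100001 ⊕ 01000111 = 00100110
byte 2: 01110011 ⊕ 11011100 = 10101111
byte 3: 01110011 ⊕ 00011101 = 01101110
byte 4: 01110111 ⊕ 00110001 = 01000110
byte 5: 01100100 ⊕ 01000111 = 00100011
byte 6: 00100000 ⊕ 11011100 = 11111100
byte 7: 01101000 ⊕ 00011101 = 01110101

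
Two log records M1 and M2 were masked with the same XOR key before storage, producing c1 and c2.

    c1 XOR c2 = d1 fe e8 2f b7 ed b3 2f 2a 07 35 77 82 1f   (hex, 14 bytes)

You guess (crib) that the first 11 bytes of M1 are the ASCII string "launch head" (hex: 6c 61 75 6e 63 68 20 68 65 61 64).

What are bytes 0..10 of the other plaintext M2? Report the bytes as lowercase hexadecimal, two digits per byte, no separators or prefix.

Since c1 ⊕ c2 = M1 ⊕ M2, XORing with the guessed M1 bytes yields the corresponding M2 bytes: M2 = (c1 ⊕ c2) ⊕ M1.
byte 0: 11010001 xor 01101100 = 10111101
byte 1: 11111110 xor 01100001 = 10011111
byte 2: 11101000 xor 01110101 = 10011101
byte 3: 00101111 xor 01101110 = 01000001
byte 4: 10110111 xor 01100011 = 11010100
byte 5: 11101101 xor 01101000 = 10000101
byte 6: 10110011 xor 00100000 = 10010011
byte 7: 00101111 xor 01101000 = 01000111
byte 8: 00101010 xor 01100101 = 01001111
byte 9: 00000111 xor 01100001 = 01100110
byte 10: 00110101 xor 01100100 = 01010001

bd9f9d41d48593474f6651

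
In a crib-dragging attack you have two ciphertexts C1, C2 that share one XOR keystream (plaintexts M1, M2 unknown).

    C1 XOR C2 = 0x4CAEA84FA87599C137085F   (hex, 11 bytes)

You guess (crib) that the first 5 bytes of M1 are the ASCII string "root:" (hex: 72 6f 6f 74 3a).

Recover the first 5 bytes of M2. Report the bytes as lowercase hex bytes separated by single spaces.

3e c1 c7 3b 92

Since C1 ⊕ C2 = M1 ⊕ M2, XORing with the guessed M1 bytes yields the corresponding M2 bytes: M2 = (C1 ⊕ C2) ⊕ M1.
4c XOR 72 = 3e
ae XOR 6f = c1
a8 XOR 6f = c7
4f XOR 74 = 3b
a8 XOR 3a = 92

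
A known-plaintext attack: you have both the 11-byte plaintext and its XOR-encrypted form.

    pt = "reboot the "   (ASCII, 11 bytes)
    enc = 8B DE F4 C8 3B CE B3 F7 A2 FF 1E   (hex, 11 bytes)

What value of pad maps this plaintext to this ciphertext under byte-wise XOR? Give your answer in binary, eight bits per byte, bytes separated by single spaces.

Since enc = pt ⊕ pad, XORing both sides with pt gives pad = pt ⊕ enc.
114 ^ 139 = 249
101 ^ 222 = 187
 98 ^ 244 = 150
111 ^ 200 = 167
111 ^  59 =  84
116 ^ 206 = 186
 32 ^ 179 = 147
116 ^ 247 = 131
104 ^ 162 = 202
101 ^ 255 = 154
 32 ^  30 =  62

11111001 10111011 10010110 10100111 01010100 10111010 10010011 10000011 11001010 10011010 00111110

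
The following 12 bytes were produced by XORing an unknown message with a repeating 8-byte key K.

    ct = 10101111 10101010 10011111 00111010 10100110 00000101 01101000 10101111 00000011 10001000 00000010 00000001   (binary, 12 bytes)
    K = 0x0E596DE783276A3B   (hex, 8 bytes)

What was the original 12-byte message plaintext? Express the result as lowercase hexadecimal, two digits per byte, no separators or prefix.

a1f3f2dd252202940dd16fe6

The 8-byte key repeats, so the effective keystream is 0e 59 6d e7 83 27 6a 3b 0e 59 6d e7.
byte 0: af ^ 0e = a1
byte 1: aa ^ 59 = f3
byte 2: 9f ^ 6d = f2
byte 3: 3a ^ e7 = dd
byte 4: a6 ^ 83 = 25
byte 5: 05 ^ 27 = 22
byte 6: 68 ^ 6a = 02
byte 7: af ^ 3b = 94
byte 8: 03 ^ 0e = 0d
byte 9: 88 ^ 59 = d1
byte 10: 02 ^ 6d = 6f
byte 11: 01 ^ e7 = e6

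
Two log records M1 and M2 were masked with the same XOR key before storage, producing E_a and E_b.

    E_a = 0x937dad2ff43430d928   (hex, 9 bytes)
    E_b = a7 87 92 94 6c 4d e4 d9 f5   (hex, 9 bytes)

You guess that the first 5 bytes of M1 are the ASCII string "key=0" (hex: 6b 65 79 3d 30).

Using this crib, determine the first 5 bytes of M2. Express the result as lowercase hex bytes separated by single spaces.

5f 9f 46 86 a8

First, E_a ⊕ E_b = (M1 ⊕ K) ⊕ (M2 ⊕ K) = M1 ⊕ M2, so the key drops out. Then M2 = (M1 ⊕ M2) ⊕ M1 over the first 5 bytes.
byte 0: (93 xor a7) xor 6b = 34 xor 6b = 5f
byte 1: (7d xor 87) xor 65 = fa xor 65 = 9f
byte 2: (ad xor 92) xor 79 = 3f xor 79 = 46
byte 3: (2f xor 94) xor 3d = bb xor 3d = 86
byte 4: (f4 xor 6c) xor 30 = 98 xor 30 = a8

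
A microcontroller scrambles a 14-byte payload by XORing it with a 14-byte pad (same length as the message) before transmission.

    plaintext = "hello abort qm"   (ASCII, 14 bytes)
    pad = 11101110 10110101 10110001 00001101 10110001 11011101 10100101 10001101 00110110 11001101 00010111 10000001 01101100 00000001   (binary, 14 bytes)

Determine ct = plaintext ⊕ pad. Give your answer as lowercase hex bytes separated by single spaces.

86 d0 dd 61 de fd c4 ef 59 bf 63 a1 1d 6c

104 XOR 238 = 134
101 XOR 181 = 208
108 XOR 177 = 221
108 XOR  13 =  97
111 XOR 177 = 222
 32 XOR 221 = 253
 97 XOR 165 = 196
 98 XOR 141 = 239
111 XOR  54 =  89
114 XOR 205 = 191
116 XOR  23 =  99
 32 XOR 129 = 161
113 XOR 108 =  29
109 XOR   1 = 108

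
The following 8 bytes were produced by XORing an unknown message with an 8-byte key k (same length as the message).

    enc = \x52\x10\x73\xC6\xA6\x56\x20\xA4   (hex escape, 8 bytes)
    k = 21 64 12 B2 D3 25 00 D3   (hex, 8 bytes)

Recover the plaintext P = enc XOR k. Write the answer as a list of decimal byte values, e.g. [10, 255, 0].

 82 ⊕  33 = 115
 16 ⊕ 100 = 116
115 ⊕  18 =  97
198 ⊕ 178 = 116
166 ⊕ 211 = 117
 86 ⊕  37 = 115
 32 ⊕   0 =  32
164 ⊕ 211 = 119

[115, 116, 97, 116, 117, 115, 32, 119]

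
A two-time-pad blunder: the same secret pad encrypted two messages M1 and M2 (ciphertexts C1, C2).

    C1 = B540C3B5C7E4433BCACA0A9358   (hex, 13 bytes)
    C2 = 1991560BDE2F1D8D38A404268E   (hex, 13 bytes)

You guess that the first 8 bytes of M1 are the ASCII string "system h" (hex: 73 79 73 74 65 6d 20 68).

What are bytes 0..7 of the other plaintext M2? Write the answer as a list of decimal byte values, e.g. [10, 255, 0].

[223, 168, 230, 202, 124, 166, 126, 222]

First, C1 ⊕ C2 = (M1 ⊕ K) ⊕ (M2 ⊕ K) = M1 ⊕ M2, so the key drops out. Then M2 = (M1 ⊕ M2) ⊕ M1 over the first 8 bytes.
byte 0: (b5 XOR 19) XOR 73 = ac XOR 73 = df
byte 1: (40 XOR 91) XOR 79 = d1 XOR 79 = a8
byte 2: (c3 XOR 56) XOR 73 = 95 XOR 73 = e6
byte 3: (b5 XOR 0b) XOR 74 = be XOR 74 = ca
byte 4: (c7 XOR de) XOR 65 = 19 XOR 65 = 7c
byte 5: (e4 XOR 2f) XOR 6d = cb XOR 6d = a6
byte 6: (43 XOR 1d) XOR 20 = 5e XOR 20 = 7e
byte 7: (3b XOR 8d) XOR 68 = b6 XOR 68 = de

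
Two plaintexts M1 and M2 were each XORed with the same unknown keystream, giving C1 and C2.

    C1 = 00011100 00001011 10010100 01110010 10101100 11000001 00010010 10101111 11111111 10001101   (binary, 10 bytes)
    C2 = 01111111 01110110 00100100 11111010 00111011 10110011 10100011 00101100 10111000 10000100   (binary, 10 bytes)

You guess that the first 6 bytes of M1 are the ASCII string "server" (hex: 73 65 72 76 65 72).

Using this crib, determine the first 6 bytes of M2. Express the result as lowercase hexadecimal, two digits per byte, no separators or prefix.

First, C1 ⊕ C2 = (M1 ⊕ K) ⊕ (M2 ⊕ K) = M1 ⊕ M2, so the key drops out. Then M2 = (M1 ⊕ M2) ⊕ M1 over the first 6 bytes.
byte 0: (1c xor 7f) xor 73 = 63 xor 73 = 10
byte 1: (0b xor 76) xor 65 = 7d xor 65 = 18
byte 2: (94 xor 24) xor 72 = b0 xor 72 = c2
byte 3: (72 xor fa) xor 76 = 88 xor 76 = fe
byte 4: (ac xor 3b) xor 65 = 97 xor 65 = f2
byte 5: (c1 xor b3) xor 72 = 72 xor 72 = 00

1018c2fef200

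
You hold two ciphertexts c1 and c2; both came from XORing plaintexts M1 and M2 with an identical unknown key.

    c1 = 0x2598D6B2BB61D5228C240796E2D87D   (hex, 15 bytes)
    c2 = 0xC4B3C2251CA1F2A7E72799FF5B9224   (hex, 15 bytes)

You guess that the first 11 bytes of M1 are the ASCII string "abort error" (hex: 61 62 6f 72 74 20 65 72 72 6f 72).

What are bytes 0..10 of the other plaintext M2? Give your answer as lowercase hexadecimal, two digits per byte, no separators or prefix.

First, c1 ⊕ c2 = (M1 ⊕ K) ⊕ (M2 ⊕ K) = M1 ⊕ M2, so the key drops out. Then M2 = (M1 ⊕ M2) ⊕ M1 over the first 11 bytes.
byte 0: (25 ^ c4) ^ 61 = e1 ^ 61 = 80
byte 1: (98 ^ b3) ^ 62 = 2b ^ 62 = 49
byte 2: (d6 ^ c2) ^ 6f = 14 ^ 6f = 7b
byte 3: (b2 ^ 25) ^ 72 = 97 ^ 72 = e5
byte 4: (bb ^ 1c) ^ 74 = a7 ^ 74 = d3
byte 5: (61 ^ a1) ^ 20 = c0 ^ 20 = e0
byte 6: (d5 ^ f2) ^ 65 = 27 ^ 65 = 42
byte 7: (22 ^ a7) ^ 72 = 85 ^ 72 = f7
byte 8: (8c ^ e7) ^ 72 = 6b ^ 72 = 19
byte 9: (24 ^ 27) ^ 6f = 03 ^ 6f = 6c
byte 10: (07 ^ 99) ^ 72 = 9e ^ 72 = ec

80497be5d3e042f7196cec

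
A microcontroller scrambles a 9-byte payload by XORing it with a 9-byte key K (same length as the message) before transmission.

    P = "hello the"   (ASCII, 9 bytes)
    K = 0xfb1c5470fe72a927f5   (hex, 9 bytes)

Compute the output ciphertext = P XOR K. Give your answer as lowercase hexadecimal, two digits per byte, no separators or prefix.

68 ⊕ fb = 93
65 ⊕ 1c = 79
6c ⊕ 54 = 38
6c ⊕ 70 = 1c
6f ⊕ fe = 91
20 ⊕ 72 = 52
74 ⊕ a9 = dd
68 ⊕ 27 = 4f
65 ⊕ f5 = 90

9379381c9152dd4f90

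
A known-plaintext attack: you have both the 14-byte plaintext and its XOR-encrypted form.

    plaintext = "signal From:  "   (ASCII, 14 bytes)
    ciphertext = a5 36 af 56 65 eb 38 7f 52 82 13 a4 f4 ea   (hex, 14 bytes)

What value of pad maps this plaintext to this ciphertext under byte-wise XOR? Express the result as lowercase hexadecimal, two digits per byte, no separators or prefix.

Since ciphertext = plaintext ⊕ pad, XORing both sides with plaintext gives pad = plaintext ⊕ ciphertext.
73 ^ a5 = d6
69 ^ 36 = 5f
67 ^ af = c8
6e ^ 56 = 38
61 ^ 65 = 04
6c ^ eb = 87
20 ^ 38 = 18
46 ^ 7f = 39
72 ^ 52 = 20
6f ^ 82 = ed
6d ^ 13 = 7e
3a ^ a4 = 9e
20 ^ f4 = d4
20 ^ ea = ca

d65fc8380487183920ed7e9ed4ca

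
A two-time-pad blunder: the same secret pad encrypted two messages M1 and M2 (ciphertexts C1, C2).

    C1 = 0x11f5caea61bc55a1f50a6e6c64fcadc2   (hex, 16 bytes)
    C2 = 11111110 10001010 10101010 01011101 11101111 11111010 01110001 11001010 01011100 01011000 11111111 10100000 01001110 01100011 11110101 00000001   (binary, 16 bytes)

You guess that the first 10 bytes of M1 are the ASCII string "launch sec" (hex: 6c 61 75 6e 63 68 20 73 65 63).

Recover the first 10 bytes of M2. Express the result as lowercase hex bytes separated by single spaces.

83 1e 15 d9 ed 2e 04 18 cc 31

First, C1 ⊕ C2 = (M1 ⊕ K) ⊕ (M2 ⊕ K) = M1 ⊕ M2, so the key drops out. Then M2 = (M1 ⊕ M2) ⊕ M1 over the first 10 bytes.
byte 0: (11 XOR fe) XOR 6c = ef XOR 6c = 83
byte 1: (f5 XOR 8a) XOR 61 = 7f XOR 61 = 1e
byte 2: (ca XOR aa) XOR 75 = 60 XOR 75 = 15
byte 3: (ea XOR 5d) XOR 6e = b7 XOR 6e = d9
byte 4: (61 XOR ef) XOR 63 = 8e XOR 63 = ed
byte 5: (bc XOR fa) XOR 68 = 46 XOR 68 = 2e
byte 6: (55 XOR 71) XOR 20 = 24 XOR 20 = 04
byte 7: (a1 XOR ca) XOR 73 = 6b XOR 73 = 18
byte 8: (f5 XOR 5c) XOR 65 = a9 XOR 65 = cc
byte 9: (0a XOR 58) XOR 63 = 52 XOR 63 = 31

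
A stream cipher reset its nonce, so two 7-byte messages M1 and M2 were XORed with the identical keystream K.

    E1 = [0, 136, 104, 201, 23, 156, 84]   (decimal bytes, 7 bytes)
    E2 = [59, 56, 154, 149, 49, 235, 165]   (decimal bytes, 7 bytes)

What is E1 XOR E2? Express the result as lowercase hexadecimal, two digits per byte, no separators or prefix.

3bb0f25c2677f1

E1 ⊕ E2 = (M1 ⊕ K) ⊕ (M2 ⊕ K) = M1 ⊕ M2 — the shared key cancels under XOR.
00 xor 3b = 3b
88 xor 38 = b0
68 xor 9a = f2
c9 xor 95 = 5c
17 xor 31 = 26
9c xor eb = 77
54 xor a5 = f1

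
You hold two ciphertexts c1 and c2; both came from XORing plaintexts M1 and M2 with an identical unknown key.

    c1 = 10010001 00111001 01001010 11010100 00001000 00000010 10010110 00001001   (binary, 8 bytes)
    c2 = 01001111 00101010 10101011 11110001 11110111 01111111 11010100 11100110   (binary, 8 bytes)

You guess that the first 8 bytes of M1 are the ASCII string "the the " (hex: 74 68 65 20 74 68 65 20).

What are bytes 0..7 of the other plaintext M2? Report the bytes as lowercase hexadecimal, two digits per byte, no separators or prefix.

First, c1 ⊕ c2 = (M1 ⊕ K) ⊕ (M2 ⊕ K) = M1 ⊕ M2, so the key drops out. Then M2 = (M1 ⊕ M2) ⊕ M1 over the first 8 bytes.
byte 0: (91 ⊕ 4f) ⊕ 74 = de ⊕ 74 = aa
byte 1: (39 ⊕ 2a) ⊕ 68 = 13 ⊕ 68 = 7b
byte 2: (4a ⊕ ab) ⊕ 65 = e1 ⊕ 65 = 84
byte 3: (d4 ⊕ f1) ⊕ 20 = 25 ⊕ 20 = 05
byte 4: (08 ⊕ f7) ⊕ 74 = ff ⊕ 74 = 8b
byte 5: (02 ⊕ 7f) ⊕ 68 = 7d ⊕ 68 = 15
byte 6: (96 ⊕ d4) ⊕ 65 = 42 ⊕ 65 = 27
byte 7: (09 ⊕ e6) ⊕ 20 = ef ⊕ 20 = cf

aa7b84058b1527cf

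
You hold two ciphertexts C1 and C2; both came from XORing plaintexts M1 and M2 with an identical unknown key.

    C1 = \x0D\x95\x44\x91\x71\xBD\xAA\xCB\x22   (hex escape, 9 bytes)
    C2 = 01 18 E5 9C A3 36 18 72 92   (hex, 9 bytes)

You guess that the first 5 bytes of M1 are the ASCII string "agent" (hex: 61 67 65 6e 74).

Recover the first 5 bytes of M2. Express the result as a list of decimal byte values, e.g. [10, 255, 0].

First, C1 ⊕ C2 = (M1 ⊕ K) ⊕ (M2 ⊕ K) = M1 ⊕ M2, so the key drops out. Then M2 = (M1 ⊕ M2) ⊕ M1 over the first 5 bytes.
byte 0: (0d ⊕ 01) ⊕ 61 = 0c ⊕ 61 = 6d
byte 1: (95 ⊕ 18) ⊕ 67 = 8d ⊕ 67 = ea
byte 2: (44 ⊕ e5) ⊕ 65 = a1 ⊕ 65 = c4
byte 3: (91 ⊕ 9c) ⊕ 6e = 0d ⊕ 6e = 63
byte 4: (71 ⊕ a3) ⊕ 74 = d2 ⊕ 74 = a6

[109, 234, 196, 99, 166]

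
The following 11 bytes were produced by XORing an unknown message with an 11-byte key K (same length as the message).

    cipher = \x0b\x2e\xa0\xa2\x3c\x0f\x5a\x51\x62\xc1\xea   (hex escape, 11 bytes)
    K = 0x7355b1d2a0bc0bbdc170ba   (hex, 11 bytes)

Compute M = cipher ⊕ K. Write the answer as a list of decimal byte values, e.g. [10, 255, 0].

00001011 ⊕ 01110011 = 01111000
00101110 ⊕ 01010101 = 01111011
10100000 ⊕ 10110001 = 00010001
10100010 ⊕ 11010010 = 01110000
00111100 ⊕ 10100000 = 10011100
00001111 ⊕ 10111100 = 10110011
01011010 ⊕ 00001011 = 01010001
01010001 ⊕ 10111101 = 11101100
01100010 ⊕ 11000001 = 10100011
11000001 ⊕ 01110000 = 10110001
11101010 ⊕ 10111010 = 01010000

[120, 123, 17, 112, 156, 179, 81, 236, 163, 177, 80]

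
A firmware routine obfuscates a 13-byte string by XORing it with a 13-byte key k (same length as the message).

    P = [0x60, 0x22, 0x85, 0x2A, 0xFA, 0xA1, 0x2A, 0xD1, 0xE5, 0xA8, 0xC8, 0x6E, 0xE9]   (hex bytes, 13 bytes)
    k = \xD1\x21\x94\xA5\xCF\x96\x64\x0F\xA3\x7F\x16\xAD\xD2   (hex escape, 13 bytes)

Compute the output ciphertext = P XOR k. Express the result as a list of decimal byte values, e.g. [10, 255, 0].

XOR is its own inverse, so applying the key byte-wise gives the result directly.
60 ⊕ d1 = b1
22 ⊕ 21 = 03
85 ⊕ 94 = 11
2a ⊕ a5 = 8f
fa ⊕ cf = 35
a1 ⊕ 96 = 37
2a ⊕ 64 = 4e
d1 ⊕ 0f = de
e5 ⊕ a3 = 46
a8 ⊕ 7f = d7
c8 ⊕ 16 = de
6e ⊕ ad = c3
e9 ⊕ d2 = 3b

[177, 3, 17, 143, 53, 55, 78, 222, 70, 215, 222, 195, 59]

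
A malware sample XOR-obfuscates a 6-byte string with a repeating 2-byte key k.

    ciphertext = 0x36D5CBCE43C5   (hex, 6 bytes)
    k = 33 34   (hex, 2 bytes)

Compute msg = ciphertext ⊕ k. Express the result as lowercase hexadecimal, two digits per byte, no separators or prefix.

05e1f8fa70f1

The 2-byte key repeats, so the effective keystream is 33 34 33 34 33 34.
byte 0: 36 xor 33 = 05
byte 1: d5 xor 34 = e1
byte 2: cb xor 33 = f8
byte 3: ce xor 34 = fa
byte 4: 43 xor 33 = 70
byte 5: c5 xor 34 = f1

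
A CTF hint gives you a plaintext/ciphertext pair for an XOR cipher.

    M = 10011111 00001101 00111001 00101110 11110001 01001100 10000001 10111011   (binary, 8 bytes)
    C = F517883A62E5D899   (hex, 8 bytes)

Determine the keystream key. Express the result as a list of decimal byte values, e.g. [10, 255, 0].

Since C = M ⊕ key, XORing both sides with M gives key = M ⊕ C.
9f xor f5 = 6a
0d xor 17 = 1a
39 xor 88 = b1
2e xor 3a = 14
f1 xor 62 = 93
4c xor e5 = a9
81 xor d8 = 59
bb xor 99 = 22

[106, 26, 177, 20, 147, 169, 89, 34]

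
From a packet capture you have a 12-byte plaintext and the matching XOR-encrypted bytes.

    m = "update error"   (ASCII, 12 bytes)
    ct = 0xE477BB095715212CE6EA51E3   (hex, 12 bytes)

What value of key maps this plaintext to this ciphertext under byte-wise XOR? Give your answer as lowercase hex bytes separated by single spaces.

91 07 df 68 23 70 01 49 94 98 3e 91

Since ct = m ⊕ key, XORing both sides with m gives key = m ⊕ ct.
75 ^ e4 = 91
70 ^ 77 = 07
64 ^ bb = df
61 ^ 09 = 68
74 ^ 57 = 23
65 ^ 15 = 70
20 ^ 21 = 01
65 ^ 2c = 49
72 ^ e6 = 94
72 ^ ea = 98
6f ^ 51 = 3e
72 ^ e3 = 91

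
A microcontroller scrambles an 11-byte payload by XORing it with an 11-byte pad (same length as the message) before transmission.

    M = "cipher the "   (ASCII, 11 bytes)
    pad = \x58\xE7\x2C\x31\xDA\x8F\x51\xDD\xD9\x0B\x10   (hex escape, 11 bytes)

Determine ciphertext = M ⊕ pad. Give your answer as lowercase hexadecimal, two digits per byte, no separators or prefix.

3b8e5c59bffd71a9b16e30

XOR is its own inverse, so applying the key byte-wise gives the result directly.
 99 xor  88 =  59
105 xor 231 = 142
112 xor  44 =  92
104 xor  49 =  89
101 xor 218 = 191
114 xor 143 = 253
 32 xor  81 = 113
116 xor 221 = 169
104 xor 217 = 177
101 xor  11 = 110
 32 xor  16 =  48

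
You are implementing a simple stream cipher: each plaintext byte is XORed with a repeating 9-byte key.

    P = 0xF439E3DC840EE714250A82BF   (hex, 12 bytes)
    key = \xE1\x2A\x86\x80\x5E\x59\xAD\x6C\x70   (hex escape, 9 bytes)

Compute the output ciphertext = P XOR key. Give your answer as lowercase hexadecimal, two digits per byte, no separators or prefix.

The 9-byte key repeats, so the effective keystream is e1 2a 86 80 5e 59 ad 6c 70 e1 2a 86.
byte 0: f4 ^ e1 = 15
byte 1: 39 ^ 2a = 13
byte 2: e3 ^ 86 = 65
byte 3: dc ^ 80 = 5c
byte 4: 84 ^ 5e = da
byte 5: 0e ^ 59 = 57
byte 6: e7 ^ ad = 4a
byte 7: 14 ^ 6c = 78
byte 8: 25 ^ 70 = 55
byte 9: 0a ^ e1 = eb
byte 10: 82 ^ 2a = a8
byte 11: bf ^ 86 = 39

1513655cda574a7855eba839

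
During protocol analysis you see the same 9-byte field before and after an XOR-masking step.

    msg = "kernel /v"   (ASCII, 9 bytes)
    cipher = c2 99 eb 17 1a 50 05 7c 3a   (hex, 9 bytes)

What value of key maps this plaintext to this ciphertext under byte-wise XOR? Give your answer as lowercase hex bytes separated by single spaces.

a9 fc 99 79 7f 3c 25 53 4c

Since cipher = msg ⊕ key, XORing both sides with msg gives key = msg ⊕ cipher.
6b ^ c2 = a9
65 ^ 99 = fc
72 ^ eb = 99
6e ^ 17 = 79
65 ^ 1a = 7f
6c ^ 50 = 3c
20 ^ 05 = 25
2f ^ 7c = 53
76 ^ 3a = 4c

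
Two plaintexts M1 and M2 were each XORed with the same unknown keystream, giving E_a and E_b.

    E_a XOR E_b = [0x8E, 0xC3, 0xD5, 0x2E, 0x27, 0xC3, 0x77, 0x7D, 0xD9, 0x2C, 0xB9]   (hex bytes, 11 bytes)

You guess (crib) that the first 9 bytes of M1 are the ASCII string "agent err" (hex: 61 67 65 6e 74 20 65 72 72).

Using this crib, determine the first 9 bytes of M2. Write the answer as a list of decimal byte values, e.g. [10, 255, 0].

Since E_a ⊕ E_b = M1 ⊕ M2, XORing with the guessed M1 bytes yields the corresponding M2 bytes: M2 = (E_a ⊕ E_b) ⊕ M1.
142 ⊕  97 = 239
195 ⊕ 103 = 164
213 ⊕ 101 = 176
 46 ⊕ 110 =  64
 39 ⊕ 116 =  83
195 ⊕  32 = 227
119 ⊕ 101 =  18
125 ⊕ 114 =  15
217 ⊕ 114 = 171

[239, 164, 176, 64, 83, 227, 18, 15, 171]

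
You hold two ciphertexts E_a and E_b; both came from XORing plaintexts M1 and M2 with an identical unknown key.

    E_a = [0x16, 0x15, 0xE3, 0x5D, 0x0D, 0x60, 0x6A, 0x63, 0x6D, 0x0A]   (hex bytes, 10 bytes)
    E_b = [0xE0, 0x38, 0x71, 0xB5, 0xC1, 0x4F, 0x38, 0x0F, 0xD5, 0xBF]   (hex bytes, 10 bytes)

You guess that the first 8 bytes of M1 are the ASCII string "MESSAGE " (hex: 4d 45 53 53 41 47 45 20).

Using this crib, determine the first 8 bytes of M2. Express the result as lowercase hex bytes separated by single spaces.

bb 68 c1 bb 8d 68 17 4c

First, E_a ⊕ E_b = (M1 ⊕ K) ⊕ (M2 ⊕ K) = M1 ⊕ M2, so the key drops out. Then M2 = (M1 ⊕ M2) ⊕ M1 over the first 8 bytes.
byte 0: (16 XOR e0) XOR 4d = f6 XOR 4d = bb
byte 1: (15 XOR 38) XOR 45 = 2d XOR 45 = 68
byte 2: (e3 XOR 71) XOR 53 = 92 XOR 53 = c1
byte 3: (5d XOR b5) XOR 53 = e8 XOR 53 = bb
byte 4: (0d XOR c1) XOR 41 = cc XOR 41 = 8d
byte 5: (60 XOR 4f) XOR 47 = 2f XOR 47 = 68
byte 6: (6a XOR 38) XOR 45 = 52 XOR 45 = 17
byte 7: (63 XOR 0f) XOR 20 = 6c XOR 20 = 4c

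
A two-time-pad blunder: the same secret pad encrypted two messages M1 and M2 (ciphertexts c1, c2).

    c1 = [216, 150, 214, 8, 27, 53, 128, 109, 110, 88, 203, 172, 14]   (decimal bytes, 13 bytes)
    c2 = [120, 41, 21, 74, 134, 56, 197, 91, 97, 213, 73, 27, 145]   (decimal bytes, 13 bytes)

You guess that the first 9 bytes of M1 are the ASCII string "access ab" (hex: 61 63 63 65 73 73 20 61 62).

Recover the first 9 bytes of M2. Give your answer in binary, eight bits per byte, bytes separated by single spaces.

11000001 11011100 10100000 00100111 11101110 01111110 01100101 01010111 01101101

First, c1 ⊕ c2 = (M1 ⊕ K) ⊕ (M2 ⊕ K) = M1 ⊕ M2, so the key drops out. Then M2 = (M1 ⊕ M2) ⊕ M1 over the first 9 bytes.
byte 0: (d8 xor 78) xor 61 = a0 xor 61 = c1
byte 1: (96 xor 29) xor 63 = bf xor 63 = dc
byte 2: (d6 xor 15) xor 63 = c3 xor 63 = a0
byte 3: (08 xor 4a) xor 65 = 42 xor 65 = 27
byte 4: (1b xor 86) xor 73 = 9d xor 73 = ee
byte 5: (35 xor 38) xor 73 = 0d xor 73 = 7e
byte 6: (80 xor c5) xor 20 = 45 xor 20 = 65
byte 7: (6d xor 5b) xor 61 = 36 xor 61 = 57
byte 8: (6e xor 61) xor 62 = 0f xor 62 = 6d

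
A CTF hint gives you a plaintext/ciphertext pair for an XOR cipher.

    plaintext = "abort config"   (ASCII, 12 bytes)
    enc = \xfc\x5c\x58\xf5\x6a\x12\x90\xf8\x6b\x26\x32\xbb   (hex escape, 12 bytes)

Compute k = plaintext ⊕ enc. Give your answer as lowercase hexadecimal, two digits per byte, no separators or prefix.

Since enc = plaintext ⊕ k, XORing both sides with plaintext gives k = plaintext ⊕ enc.
61 ⊕ fc = 9d
62 ⊕ 5c = 3e
6f ⊕ 58 = 37
72 ⊕ f5 = 87
74 ⊕ 6a = 1e
20 ⊕ 12 = 32
63 ⊕ 90 = f3
6f ⊕ f8 = 97
6e ⊕ 6b = 05
66 ⊕ 26 = 40
69 ⊕ 32 = 5b
67 ⊕ bb = dc

9d3e37871e32f39705405bdc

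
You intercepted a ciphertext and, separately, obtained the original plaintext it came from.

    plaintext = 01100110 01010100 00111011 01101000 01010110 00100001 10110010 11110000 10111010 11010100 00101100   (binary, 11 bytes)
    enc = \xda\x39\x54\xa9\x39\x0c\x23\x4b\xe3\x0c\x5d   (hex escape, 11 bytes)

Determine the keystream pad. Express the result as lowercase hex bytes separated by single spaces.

bc 6d 6f c1 6f 2d 91 bb 59 d8 71

Since enc = plaintext ⊕ pad, XORing both sides with plaintext gives pad = plaintext ⊕ enc.
66 xor da = bc
54 xor 39 = 6d
3b xor 54 = 6f
68 xor a9 = c1
56 xor 39 = 6f
21 xor 0c = 2d
b2 xor 23 = 91
f0 xor 4b = bb
ba xor e3 = 59
d4 xor 0c = d8
2c xor 5d = 71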